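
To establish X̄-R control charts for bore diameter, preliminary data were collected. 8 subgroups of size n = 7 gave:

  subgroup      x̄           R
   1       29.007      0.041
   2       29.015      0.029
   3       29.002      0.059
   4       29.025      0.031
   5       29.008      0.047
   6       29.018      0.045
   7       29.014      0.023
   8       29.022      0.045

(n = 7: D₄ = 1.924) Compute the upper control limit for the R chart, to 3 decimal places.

0.077

R̄ = (0.041 + 0.029 + 0.059 + 0.031 + 0.047 + 0.045 + 0.023 + 0.045) / 8 = 0.3200 / 8 = 0.0400
UCL_R = D₄·R̄ = 1.924 × 0.0400 = 0.0770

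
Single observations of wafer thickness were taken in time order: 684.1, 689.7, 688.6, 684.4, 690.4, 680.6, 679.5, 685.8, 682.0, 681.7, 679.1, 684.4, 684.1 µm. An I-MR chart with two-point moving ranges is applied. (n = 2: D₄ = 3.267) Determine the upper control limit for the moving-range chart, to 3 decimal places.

12.632

Moving ranges: 5.6, 1.1, 4.2, 6.0, 9.8, 1.1, 6.3, 3.8, 0.3, 2.6, 5.3, 0.3; M̄R̄ = 46.4000 / 12 = 3.8667
UCL_MR = D₄·M̄R̄ = 3.267 × 3.8667 = 12.6324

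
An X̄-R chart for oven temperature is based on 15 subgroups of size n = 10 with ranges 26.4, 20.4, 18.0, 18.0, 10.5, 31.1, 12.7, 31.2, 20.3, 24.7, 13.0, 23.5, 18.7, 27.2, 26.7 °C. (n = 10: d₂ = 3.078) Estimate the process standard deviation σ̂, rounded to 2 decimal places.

R̄ = (26.4 + 20.4 + 18.0 + 18.0 + 10.5 + 31.1 + 12.7 + 31.2 + 20.3 + 24.7 + 13.0 + 23.5 + 18.7 + 27.2 + 26.7) / 15 = 21.4933
σ̂ = R̄ / d₂ = 21.4933 / 3.078 = 6.9829

6.98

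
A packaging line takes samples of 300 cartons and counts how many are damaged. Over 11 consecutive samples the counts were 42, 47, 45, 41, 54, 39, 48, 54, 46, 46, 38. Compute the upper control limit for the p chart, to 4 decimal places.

0.2136

p̄ = Σdᵢ / (k·n) = 500 / (11 × 300) = 0.15152
UCL = p̄ + 3·√(p̄(1−p̄)/n) = 0.15152 + 3 × √(0.15152×0.84848/300) = 0.15152 + 3 × 0.02070 = 0.21362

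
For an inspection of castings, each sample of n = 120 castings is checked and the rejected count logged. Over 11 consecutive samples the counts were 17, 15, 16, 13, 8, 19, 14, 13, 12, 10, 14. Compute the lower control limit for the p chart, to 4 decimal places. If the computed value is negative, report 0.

0.0272

p̄ = Σdᵢ / (k·n) = 151 / (11 × 120) = 0.11439
LCL = p̄ − 3·√(p̄(1−p̄)/n) = 0.11439 − 3 × 0.02906 = 0.02723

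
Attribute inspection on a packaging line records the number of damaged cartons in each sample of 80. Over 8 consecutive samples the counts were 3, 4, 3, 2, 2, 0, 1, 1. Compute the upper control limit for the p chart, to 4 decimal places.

0.0774

p̄ = Σdᵢ / (k·n) = 16 / (8 × 80) = 0.02500
UCL = p̄ + 3·√(p̄(1−p̄)/n) = 0.02500 + 3 × √(0.02500×0.97500/80) = 0.02500 + 3 × 0.01746 = 0.07737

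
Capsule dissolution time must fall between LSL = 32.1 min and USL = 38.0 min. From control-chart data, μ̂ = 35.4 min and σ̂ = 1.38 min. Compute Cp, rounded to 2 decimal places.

Cp = (USL − LSL) / (6σ̂) = (38.0 − 32.1) / (6 × 1.38) = 5.9000 / 8.2800 = 0.7126

0.71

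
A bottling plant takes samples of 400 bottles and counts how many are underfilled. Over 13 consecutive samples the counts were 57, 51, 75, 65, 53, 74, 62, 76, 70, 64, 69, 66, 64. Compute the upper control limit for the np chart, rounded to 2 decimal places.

87.22

p̄ = Σdᵢ / (k·n) = 846 / (13 × 400) = 0.16269
UCL = np̄ + 3·√(np̄(1−p̄)) = 65.0769 + 3 × √(65.0769×0.83731) = 65.0769 + 3 × 7.3817 = 87.2220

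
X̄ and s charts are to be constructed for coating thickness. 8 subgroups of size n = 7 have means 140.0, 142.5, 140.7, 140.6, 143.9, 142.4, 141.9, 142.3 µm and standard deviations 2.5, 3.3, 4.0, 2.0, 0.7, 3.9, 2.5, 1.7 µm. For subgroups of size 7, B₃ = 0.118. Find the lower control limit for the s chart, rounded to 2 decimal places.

0.30

s̄ = (2.5 + 3.3 + 4.0 + 2.0 + 0.7 + 3.9 + 2.5 + 1.7) / 8 = 2.5750
LCL_s = B₃·s̄ = 0.118 × 2.5750 = 0.3039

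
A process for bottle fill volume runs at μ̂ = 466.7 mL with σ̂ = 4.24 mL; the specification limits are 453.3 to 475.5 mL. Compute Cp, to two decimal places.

Cp = (USL − LSL) / (6σ̂) = (475.5 − 453.3) / (6 × 4.24) = 22.2000 / 25.4400 = 0.8726

0.87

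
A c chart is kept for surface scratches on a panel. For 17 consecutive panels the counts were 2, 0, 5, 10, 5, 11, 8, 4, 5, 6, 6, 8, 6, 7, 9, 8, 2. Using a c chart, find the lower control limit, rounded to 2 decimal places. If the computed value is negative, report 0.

0.00

c̄ = (2 + 0 + 5 + 10 + 5 + 11 + 8 + 4 + 5 + 6 + 6 + 8 + 6 + 7 + 9 + 8 + 2) / 17 = 102 / 17 = 6.0000
LCL = c̄ − 3√c̄ = 6.0000 − 3 × 2.4495 = -1.3485 → 0 (cannot be negative)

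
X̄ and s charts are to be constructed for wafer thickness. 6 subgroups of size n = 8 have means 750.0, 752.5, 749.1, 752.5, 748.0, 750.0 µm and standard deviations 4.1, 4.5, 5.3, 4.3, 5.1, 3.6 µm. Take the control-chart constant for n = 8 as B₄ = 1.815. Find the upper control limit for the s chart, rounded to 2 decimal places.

s̄ = (4.1 + 4.5 + 5.3 + 4.3 + 5.1 + 3.6) / 6 = 4.4833
UCL_s = B₄·s̄ = 1.815 × 4.4833 = 8.1372

8.14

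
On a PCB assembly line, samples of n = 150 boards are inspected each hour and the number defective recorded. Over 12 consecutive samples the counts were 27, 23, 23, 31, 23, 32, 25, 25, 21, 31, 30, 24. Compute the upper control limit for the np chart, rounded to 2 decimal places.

p̄ = Σdᵢ / (k·n) = 315 / (12 × 150) = 0.17500
UCL = np̄ + 3·√(np̄(1−p̄)) = 26.2500 + 3 × √(26.2500×0.82500) = 26.2500 + 3 × 4.6536 = 40.2109

40.21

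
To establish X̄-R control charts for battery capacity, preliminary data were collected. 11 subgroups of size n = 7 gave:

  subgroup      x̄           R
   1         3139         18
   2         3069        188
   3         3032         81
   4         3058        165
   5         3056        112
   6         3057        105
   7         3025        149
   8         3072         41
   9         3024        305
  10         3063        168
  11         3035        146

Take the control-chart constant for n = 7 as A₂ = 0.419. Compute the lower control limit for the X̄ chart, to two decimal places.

3000.97

X̄̄ = (3139 + 3069 + 3032 + 3058 + 3056 + 3057 + 3025 + 3072 + 3024 + 3063 + 3035) / 11 = 33630.0000 / 11 = 3057.2727
R̄ = (18 + 188 + 81 + 165 + 112 + 105 + 149 + 41 + 305 + 168 + 146) / 11 = 1478.0000 / 11 = 134.3636
LCL = X̄̄ − A₂·R̄ = 3057.2727 − 0.419 × 134.3636 = 3000.9744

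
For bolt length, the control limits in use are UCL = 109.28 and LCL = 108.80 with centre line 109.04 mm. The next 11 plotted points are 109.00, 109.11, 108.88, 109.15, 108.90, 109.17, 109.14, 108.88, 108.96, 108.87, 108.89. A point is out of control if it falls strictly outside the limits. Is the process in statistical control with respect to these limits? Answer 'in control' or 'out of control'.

All 11 points lie within [108.80, 109.28].

in control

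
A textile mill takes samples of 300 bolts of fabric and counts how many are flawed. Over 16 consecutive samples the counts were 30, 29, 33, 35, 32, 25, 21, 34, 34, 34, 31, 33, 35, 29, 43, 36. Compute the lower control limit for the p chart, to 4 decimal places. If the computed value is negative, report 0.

p̄ = Σdᵢ / (k·n) = 514 / (16 × 300) = 0.10708
LCL = p̄ − 3·√(p̄(1−p̄)/n) = 0.10708 − 3 × 0.01785 = 0.05353

0.0535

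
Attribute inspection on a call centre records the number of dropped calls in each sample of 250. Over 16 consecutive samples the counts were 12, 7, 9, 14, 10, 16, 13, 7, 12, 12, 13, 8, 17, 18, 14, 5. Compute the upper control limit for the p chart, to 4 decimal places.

0.0868

p̄ = Σdᵢ / (k·n) = 187 / (16 × 250) = 0.04675
UCL = p̄ + 3·√(p̄(1−p̄)/n) = 0.04675 + 3 × √(0.04675×0.95325/250) = 0.04675 + 3 × 0.01335 = 0.08680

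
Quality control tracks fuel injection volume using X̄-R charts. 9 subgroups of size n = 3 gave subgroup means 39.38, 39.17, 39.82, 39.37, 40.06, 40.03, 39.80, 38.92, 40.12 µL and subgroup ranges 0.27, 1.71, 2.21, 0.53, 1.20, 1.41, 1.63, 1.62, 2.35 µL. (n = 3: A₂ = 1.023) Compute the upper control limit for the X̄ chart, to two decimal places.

41.10

X̄̄ = (39.38 + 39.17 + 39.82 + 39.37 + 40.06 + 40.03 + 39.80 + 38.92 + 40.12) / 9 = 356.6700 / 9 = 39.6300
R̄ = (0.27 + 1.71 + 2.21 + 0.53 + 1.20 + 1.41 + 1.63 + 1.62 + 2.35) / 9 = 12.9300 / 9 = 1.4367
UCL = X̄̄ + A₂·R̄ = 39.6300 + 1.023 × 1.4367 = 41.0997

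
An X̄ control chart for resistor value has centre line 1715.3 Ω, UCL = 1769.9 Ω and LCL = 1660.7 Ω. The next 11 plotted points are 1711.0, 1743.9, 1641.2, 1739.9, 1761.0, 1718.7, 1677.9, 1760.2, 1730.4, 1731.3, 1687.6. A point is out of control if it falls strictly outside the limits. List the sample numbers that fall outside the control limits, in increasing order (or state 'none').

Compare each point to [1660.7, 1769.9]: sample 3 = 1641.2 < LCL.

3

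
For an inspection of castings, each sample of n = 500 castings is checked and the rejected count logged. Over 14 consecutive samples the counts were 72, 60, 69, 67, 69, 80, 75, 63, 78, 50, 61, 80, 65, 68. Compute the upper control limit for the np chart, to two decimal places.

p̄ = Σdᵢ / (k·n) = 957 / (14 × 500) = 0.13671
UCL = np̄ + 3·√(np̄(1−p̄)) = 68.3571 + 3 × √(68.3571×0.86329) = 68.3571 + 3 × 7.6819 = 91.4029

91.40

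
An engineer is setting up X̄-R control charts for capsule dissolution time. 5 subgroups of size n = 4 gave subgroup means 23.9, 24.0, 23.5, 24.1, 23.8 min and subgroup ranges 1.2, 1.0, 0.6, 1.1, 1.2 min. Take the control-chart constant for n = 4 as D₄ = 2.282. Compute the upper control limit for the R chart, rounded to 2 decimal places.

2.33

R̄ = (1.2 + 1.0 + 0.6 + 1.1 + 1.2) / 5 = 5.1000 / 5 = 1.0200
UCL_R = D₄·R̄ = 2.282 × 1.0200 = 2.3276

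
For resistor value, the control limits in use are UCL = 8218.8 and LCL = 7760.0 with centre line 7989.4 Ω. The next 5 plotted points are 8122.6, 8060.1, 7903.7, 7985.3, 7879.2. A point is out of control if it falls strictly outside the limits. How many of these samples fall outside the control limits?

0

All 5 points lie within [7760.0, 8218.8].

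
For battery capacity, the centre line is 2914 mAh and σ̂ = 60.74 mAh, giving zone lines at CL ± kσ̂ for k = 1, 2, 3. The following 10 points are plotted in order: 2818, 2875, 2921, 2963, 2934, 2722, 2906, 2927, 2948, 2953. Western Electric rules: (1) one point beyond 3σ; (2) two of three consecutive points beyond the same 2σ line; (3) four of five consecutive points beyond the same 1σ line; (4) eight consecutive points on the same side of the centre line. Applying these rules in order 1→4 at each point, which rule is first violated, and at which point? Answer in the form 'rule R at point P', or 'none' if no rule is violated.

Zone of each point (C = within 1σ̂, B = 1σ̂–2σ̂, A = 2σ̂–3σ̂, * = beyond 3σ̂; sign = side of CL): 1:-B, 2:-C, 3:+C, 4:+C, 5:+C, 6:-*, 7:-C, 8:+C, 9:+C, 10:+C
Rule 1 (one point beyond the 3σ limits) is satisfied at point 6.

rule 1 at point 6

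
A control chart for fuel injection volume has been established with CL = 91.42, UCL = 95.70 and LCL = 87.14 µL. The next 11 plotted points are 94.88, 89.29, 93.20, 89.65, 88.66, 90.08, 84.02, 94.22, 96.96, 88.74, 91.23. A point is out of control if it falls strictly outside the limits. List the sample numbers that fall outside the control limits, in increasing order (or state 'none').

7, 9

Compare each point to [87.14, 95.70]: sample 7 = 84.02 < LCL; sample 9 = 96.96 > UCL.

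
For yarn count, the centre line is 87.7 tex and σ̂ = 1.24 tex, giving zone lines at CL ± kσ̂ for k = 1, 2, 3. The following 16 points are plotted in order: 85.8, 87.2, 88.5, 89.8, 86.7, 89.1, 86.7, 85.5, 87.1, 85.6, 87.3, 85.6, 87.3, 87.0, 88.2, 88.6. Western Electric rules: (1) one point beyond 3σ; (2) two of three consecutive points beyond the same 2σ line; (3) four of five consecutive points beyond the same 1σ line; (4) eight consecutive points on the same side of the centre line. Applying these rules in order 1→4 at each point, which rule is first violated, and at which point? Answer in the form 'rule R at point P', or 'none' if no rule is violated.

Zone of each point (C = within 1σ̂, B = 1σ̂–2σ̂, A = 2σ̂–3σ̂, * = beyond 3σ̂; sign = side of CL): 1:-B, 2:-C, 3:+C, 4:+B, 5:-C, 6:+B, 7:-C, 8:-B, 9:-C, 10:-B, 11:-C, 12:-B, 13:-C, 14:-C, 15:+C, 16:+C
Rule 4 (eight consecutive points on the same side of the centre line) is satisfied at point 14.

rule 4 at point 14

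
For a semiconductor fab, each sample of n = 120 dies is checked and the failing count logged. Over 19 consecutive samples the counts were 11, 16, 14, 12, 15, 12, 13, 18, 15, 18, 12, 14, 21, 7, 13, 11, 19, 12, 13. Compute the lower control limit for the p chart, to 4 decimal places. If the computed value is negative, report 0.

p̄ = Σdᵢ / (k·n) = 266 / (19 × 120) = 0.11667
LCL = p̄ − 3·√(p̄(1−p̄)/n) = 0.11667 − 3 × 0.02931 = 0.02875

0.0288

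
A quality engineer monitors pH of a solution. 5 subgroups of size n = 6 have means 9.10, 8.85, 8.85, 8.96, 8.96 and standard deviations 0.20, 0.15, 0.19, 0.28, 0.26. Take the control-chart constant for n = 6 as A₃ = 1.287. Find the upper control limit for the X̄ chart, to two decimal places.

9.22

X̄̄ = (9.10 + 8.85 + 8.85 + 8.96 + 8.96) / 5 = 8.9440
s̄ = (0.20 + 0.15 + 0.19 + 0.28 + 0.26) / 5 = 0.2160
UCL = X̄̄ + A₃·s̄ = 8.9440 + 1.287 × 0.2160 = 9.2220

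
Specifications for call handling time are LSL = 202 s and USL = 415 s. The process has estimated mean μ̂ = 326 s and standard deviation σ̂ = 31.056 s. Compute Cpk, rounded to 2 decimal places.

0.96

Cpu = (USL − μ̂) / (3σ̂) = (415 − 326) / (3 × 31.056) = 0.9553; Cpl = (μ̂ − LSL) / (3σ̂) = (326 − 202) / (3 × 31.056) = 1.3309; Cpk = min(Cpu, Cpl) = 0.9553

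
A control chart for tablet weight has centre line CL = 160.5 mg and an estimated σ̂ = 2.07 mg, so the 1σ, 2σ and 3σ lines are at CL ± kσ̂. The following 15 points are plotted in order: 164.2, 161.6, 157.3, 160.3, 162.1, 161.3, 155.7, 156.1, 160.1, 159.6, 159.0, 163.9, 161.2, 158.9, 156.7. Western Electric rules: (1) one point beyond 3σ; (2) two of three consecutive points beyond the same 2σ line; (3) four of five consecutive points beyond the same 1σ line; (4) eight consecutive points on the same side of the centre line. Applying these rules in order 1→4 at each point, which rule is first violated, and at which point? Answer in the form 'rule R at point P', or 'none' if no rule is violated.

rule 2 at point 8

Zone of each point (C = within 1σ̂, B = 1σ̂–2σ̂, A = 2σ̂–3σ̂, * = beyond 3σ̂; sign = side of CL): 1:+B, 2:+C, 3:-B, 4:-C, 5:+C, 6:+C, 7:-A, 8:-A, 9:-C, 10:-C, 11:-C, 12:+B, 13:+C, 14:-C, 15:-B
Rule 2 (two of three consecutive points beyond the same 2σ limit) is satisfied at point 8.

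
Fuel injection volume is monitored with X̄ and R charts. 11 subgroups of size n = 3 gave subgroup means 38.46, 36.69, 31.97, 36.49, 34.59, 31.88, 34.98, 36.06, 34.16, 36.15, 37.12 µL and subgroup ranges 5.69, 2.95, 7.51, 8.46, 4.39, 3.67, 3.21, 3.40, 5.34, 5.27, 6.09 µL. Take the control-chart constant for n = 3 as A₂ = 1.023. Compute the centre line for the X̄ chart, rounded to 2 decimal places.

X̄̄ = (38.46 + 36.69 + 31.97 + 36.49 + 34.59 + 31.88 + 34.98 + 36.06 + 34.16 + 36.15 + 37.12) / 11 = 388.5500 / 11 = 35.3227
CL = X̄̄ = 35.3227

35.32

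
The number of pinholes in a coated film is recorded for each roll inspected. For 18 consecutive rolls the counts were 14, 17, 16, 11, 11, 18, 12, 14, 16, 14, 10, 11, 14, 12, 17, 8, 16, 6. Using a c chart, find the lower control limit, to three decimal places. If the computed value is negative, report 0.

2.281

c̄ = (14 + 17 + 16 + 11 + 11 + 18 + 12 + 14 + 16 + 14 + 10 + 11 + 14 + 12 + 17 + 8 + 16 + 6) / 18 = 237 / 18 = 13.1667
LCL = c̄ − 3√c̄ = 13.1667 − 3 × 3.6286 = 2.2809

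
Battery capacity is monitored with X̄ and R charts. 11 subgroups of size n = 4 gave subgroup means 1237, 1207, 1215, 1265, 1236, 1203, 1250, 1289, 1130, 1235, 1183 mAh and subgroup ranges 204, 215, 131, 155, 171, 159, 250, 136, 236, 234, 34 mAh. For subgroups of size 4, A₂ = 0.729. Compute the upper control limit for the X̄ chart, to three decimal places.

1350.302

X̄̄ = (1237 + 1207 + 1215 + 1265 + 1236 + 1203 + 1250 + 1289 + 1130 + 1235 + 1183) / 11 = 13450.0000 / 11 = 1222.7273
R̄ = (204 + 215 + 131 + 155 + 171 + 159 + 250 + 136 + 236 + 234 + 34) / 11 = 1925.0000 / 11 = 175.0000
UCL = X̄̄ + A₂·R̄ = 1222.7273 + 0.729 × 175.0000 = 1350.3023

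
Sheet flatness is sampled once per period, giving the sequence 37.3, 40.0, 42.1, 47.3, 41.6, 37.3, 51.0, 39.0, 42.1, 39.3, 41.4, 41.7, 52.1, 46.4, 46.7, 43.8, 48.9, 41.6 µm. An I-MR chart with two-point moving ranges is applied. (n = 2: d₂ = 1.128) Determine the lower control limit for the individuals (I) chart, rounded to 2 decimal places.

29.90

X̄ = (37.3 + 40.0 + 42.1 + 47.3 + 41.6 + 37.3 + 51.0 + 39.0 + 42.1 + 39.3 + 41.4 + 41.7 + 52.1 + 46.4 + 46.7 + 43.8 + 48.9 + 41.6) / 18 = 43.3111
Moving ranges: 2.7, 2.1, 5.2, 5.7, 4.3, 13.7, 12.0, 3.1, 2.8, 2.1, 0.3, 10.4, 5.7, 0.3, 2.9, 5.1, 7.3; M̄R̄ = 85.7000 / 17 = 5.0412
LCL = X̄ − 3·M̄R̄/d₂ = 43.3111 − 3 × 5.0412 / 1.128 = 29.9037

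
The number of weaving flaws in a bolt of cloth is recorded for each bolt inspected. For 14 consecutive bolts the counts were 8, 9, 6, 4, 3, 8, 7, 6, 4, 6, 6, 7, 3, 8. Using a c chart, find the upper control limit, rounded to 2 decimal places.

13.46

c̄ = (8 + 9 + 6 + 4 + 3 + 8 + 7 + 6 + 4 + 6 + 6 + 7 + 3 + 8) / 14 = 85 / 14 = 6.0714
UCL = c̄ + 3√c̄ = 6.0714 + 3 × √6.0714 = 6.0714 + 3 × 2.4640 = 13.4635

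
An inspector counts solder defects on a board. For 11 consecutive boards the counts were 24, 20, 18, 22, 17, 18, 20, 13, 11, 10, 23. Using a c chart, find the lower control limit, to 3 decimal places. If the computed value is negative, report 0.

5.155

c̄ = (24 + 20 + 18 + 22 + 17 + 18 + 20 + 13 + 11 + 10 + 23) / 11 = 196 / 11 = 17.8182
LCL = c̄ − 3√c̄ = 17.8182 − 3 × 4.2212 = 5.1547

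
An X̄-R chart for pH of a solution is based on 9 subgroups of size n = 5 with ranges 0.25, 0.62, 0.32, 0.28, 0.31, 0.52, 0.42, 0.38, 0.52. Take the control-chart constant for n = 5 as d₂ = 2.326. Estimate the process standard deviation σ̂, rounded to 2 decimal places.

R̄ = (0.25 + 0.62 + 0.32 + 0.28 + 0.31 + 0.52 + 0.42 + 0.38 + 0.52) / 9 = 0.4022
σ̂ = R̄ / d₂ = 0.4022 / 2.326 = 0.1729

0.17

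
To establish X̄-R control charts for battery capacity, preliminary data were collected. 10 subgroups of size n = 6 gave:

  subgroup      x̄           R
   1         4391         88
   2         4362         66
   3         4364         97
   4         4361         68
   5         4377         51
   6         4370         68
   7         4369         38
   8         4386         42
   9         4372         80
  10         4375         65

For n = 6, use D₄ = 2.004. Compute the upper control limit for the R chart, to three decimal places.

132.865

R̄ = (88 + 66 + 97 + 68 + 51 + 68 + 38 + 42 + 80 + 65) / 10 = 663.0000 / 10 = 66.3000
UCL_R = D₄·R̄ = 2.004 × 66.3000 = 132.8652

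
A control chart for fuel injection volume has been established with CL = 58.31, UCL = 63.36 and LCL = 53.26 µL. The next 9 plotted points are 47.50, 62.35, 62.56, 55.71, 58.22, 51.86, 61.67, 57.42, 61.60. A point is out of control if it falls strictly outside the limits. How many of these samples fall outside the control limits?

Compare each point to [53.26, 63.36]: sample 1 = 47.50 < LCL; sample 6 = 51.86 < LCL.

2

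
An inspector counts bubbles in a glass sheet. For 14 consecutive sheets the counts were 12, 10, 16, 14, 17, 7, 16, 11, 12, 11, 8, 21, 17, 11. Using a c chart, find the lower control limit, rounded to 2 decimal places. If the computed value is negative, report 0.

2.23

c̄ = (12 + 10 + 16 + 14 + 17 + 7 + 16 + 11 + 12 + 11 + 8 + 21 + 17 + 11) / 14 = 183 / 14 = 13.0714
LCL = c̄ − 3√c̄ = 13.0714 − 3 × 3.6154 = 2.2251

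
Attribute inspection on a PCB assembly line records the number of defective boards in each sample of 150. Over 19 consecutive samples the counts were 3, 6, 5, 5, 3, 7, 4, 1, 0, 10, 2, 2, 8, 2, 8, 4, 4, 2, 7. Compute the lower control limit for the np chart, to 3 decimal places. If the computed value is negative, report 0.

0.000

p̄ = Σdᵢ / (k·n) = 83 / (19 × 150) = 0.02912
LCL = np̄ − 3·√(np̄(1−p̄)) = 4.3684 − 3 × 2.0594 = -1.8098 → 0 (negative, so LCL = 0)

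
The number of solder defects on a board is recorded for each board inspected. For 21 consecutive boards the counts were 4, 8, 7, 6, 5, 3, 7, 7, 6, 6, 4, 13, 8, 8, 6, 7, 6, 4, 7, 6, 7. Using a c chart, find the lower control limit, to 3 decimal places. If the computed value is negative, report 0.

c̄ = (4 + 8 + 7 + 6 + 5 + 3 + 7 + 7 + 6 + 6 + 4 + 13 + 8 + 8 + 6 + 7 + 6 + 4 + 7 + 6 + 7) / 21 = 135 / 21 = 6.4286
LCL = c̄ − 3√c̄ = 6.4286 − 3 × 2.5355 = -1.1778 → 0 (cannot be negative)

0.000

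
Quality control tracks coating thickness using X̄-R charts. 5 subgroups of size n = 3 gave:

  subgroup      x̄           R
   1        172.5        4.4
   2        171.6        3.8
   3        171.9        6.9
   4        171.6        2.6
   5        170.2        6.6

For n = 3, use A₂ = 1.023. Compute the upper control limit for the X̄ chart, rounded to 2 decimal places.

176.53

X̄̄ = (172.5 + 171.6 + 171.9 + 171.6 + 170.2) / 5 = 857.8000 / 5 = 171.5600
R̄ = (4.4 + 3.8 + 6.9 + 2.6 + 6.6) / 5 = 24.3000 / 5 = 4.8600
UCL = X̄̄ + A₂·R̄ = 171.5600 + 1.023 × 4.8600 = 176.5318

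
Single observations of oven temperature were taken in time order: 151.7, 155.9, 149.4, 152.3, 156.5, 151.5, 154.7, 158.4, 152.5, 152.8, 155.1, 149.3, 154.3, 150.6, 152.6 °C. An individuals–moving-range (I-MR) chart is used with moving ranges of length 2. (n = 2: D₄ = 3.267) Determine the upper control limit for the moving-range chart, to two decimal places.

12.76

Moving ranges: 4.2, 6.5, 2.9, 4.2, 5.0, 3.2, 3.7, 5.9, 0.3, 2.3, 5.8, 5.0, 3.7, 2.0; M̄R̄ = 54.7000 / 14 = 3.9071
UCL_MR = D₄·M̄R̄ = 3.267 × 3.9071 = 12.7646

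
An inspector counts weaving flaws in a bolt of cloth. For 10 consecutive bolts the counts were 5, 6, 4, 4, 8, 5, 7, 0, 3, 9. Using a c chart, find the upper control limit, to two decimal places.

11.87

c̄ = (5 + 6 + 4 + 4 + 8 + 5 + 7 + 0 + 3 + 9) / 10 = 51 / 10 = 5.1000
UCL = c̄ + 3√c̄ = 5.1000 + 3 × √5.1000 = 5.1000 + 3 × 2.2583 = 11.8750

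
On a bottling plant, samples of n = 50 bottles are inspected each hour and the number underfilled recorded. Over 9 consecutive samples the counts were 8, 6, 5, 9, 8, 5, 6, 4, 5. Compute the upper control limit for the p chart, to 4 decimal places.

p̄ = Σdᵢ / (k·n) = 56 / (9 × 50) = 0.12444
UCL = p̄ + 3·√(p̄(1−p̄)/n) = 0.12444 + 3 × √(0.12444×0.87556/50) = 0.12444 + 3 × 0.04668 = 0.26449

0.2645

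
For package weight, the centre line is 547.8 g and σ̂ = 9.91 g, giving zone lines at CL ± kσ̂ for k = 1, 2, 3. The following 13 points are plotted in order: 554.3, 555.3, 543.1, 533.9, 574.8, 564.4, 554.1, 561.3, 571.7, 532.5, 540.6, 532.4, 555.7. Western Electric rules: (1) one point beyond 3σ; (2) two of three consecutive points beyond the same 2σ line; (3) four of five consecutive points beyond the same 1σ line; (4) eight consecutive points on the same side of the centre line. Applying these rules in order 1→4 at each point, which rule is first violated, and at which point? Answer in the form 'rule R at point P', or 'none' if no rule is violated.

rule 3 at point 9

Zone of each point (C = within 1σ̂, B = 1σ̂–2σ̂, A = 2σ̂–3σ̂, * = beyond 3σ̂; sign = side of CL): 1:+C, 2:+C, 3:-C, 4:-B, 5:+A, 6:+B, 7:+C, 8:+B, 9:+A, 10:-B, 11:-C, 12:-B, 13:+C
Rule 3 (four of five consecutive points beyond the same 1σ limit) is satisfied at point 9.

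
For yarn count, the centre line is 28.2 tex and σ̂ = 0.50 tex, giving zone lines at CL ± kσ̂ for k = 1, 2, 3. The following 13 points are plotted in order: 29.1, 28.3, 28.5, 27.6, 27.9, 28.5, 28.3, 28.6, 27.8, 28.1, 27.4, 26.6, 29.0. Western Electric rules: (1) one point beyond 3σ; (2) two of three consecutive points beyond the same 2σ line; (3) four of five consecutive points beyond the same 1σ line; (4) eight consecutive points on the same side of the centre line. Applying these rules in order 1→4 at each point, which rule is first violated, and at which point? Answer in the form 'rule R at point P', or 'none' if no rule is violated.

Zone of each point (C = within 1σ̂, B = 1σ̂–2σ̂, A = 2σ̂–3σ̂, * = beyond 3σ̂; sign = side of CL): 1:+B, 2:+C, 3:+C, 4:-B, 5:-C, 6:+C, 7:+C, 8:+C, 9:-C, 10:-C, 11:-B, 12:-*, 13:+B
Rule 1 (one point beyond the 3σ limits) is satisfied at point 12.

rule 1 at point 12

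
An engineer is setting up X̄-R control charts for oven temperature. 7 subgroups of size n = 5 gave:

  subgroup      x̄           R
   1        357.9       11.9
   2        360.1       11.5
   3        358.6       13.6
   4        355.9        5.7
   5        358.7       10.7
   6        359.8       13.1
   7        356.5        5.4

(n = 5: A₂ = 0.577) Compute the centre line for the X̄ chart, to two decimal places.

X̄̄ = (357.9 + 360.1 + 358.6 + 355.9 + 358.7 + 359.8 + 356.5) / 7 = 2507.5000 / 7 = 358.2143
CL = X̄̄ = 358.2143

358.21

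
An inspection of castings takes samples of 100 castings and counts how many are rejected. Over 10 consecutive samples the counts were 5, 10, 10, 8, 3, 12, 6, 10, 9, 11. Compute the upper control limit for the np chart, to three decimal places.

16.722

p̄ = Σdᵢ / (k·n) = 84 / (10 × 100) = 0.08400
UCL = np̄ + 3·√(np̄(1−p̄)) = 8.4000 + 3 × √(8.4000×0.91600) = 8.4000 + 3 × 2.7739 = 16.7216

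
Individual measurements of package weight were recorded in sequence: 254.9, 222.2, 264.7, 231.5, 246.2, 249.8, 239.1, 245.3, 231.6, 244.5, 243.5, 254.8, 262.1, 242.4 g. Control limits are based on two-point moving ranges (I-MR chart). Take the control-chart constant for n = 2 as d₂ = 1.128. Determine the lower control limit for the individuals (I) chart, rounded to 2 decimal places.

202.33

X̄ = (254.9 + 222.2 + 264.7 + 231.5 + 246.2 + 249.8 + 239.1 + 245.3 + 231.6 + 244.5 + 243.5 + 254.8 + 262.1 + 242.4) / 14 = 245.1857
Moving ranges: 32.7, 42.5, 33.2, 14.7, 3.6, 10.7, 6.2, 13.7, 12.9, 1.0, 11.3, 7.3, 19.7; M̄R̄ = 209.5000 / 13 = 16.1154
LCL = X̄ − 3·M̄R̄/d₂ = 245.1857 − 3 × 16.1154 / 1.128 = 202.3256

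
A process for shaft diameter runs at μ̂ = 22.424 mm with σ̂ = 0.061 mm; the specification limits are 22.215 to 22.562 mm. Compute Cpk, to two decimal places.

0.75

Cpu = (USL − μ̂) / (3σ̂) = (22.562 − 22.424) / (3 × 0.061) = 0.7541; Cpl = (μ̂ − LSL) / (3σ̂) = (22.424 − 22.215) / (3 × 0.061) = 1.1421; Cpk = min(Cpu, Cpl) = 0.7541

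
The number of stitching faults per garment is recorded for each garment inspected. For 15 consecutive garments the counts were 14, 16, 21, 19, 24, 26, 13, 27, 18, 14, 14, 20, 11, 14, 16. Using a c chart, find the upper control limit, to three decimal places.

30.457

c̄ = (14 + 16 + 21 + 19 + 24 + 26 + 13 + 27 + 18 + 14 + 14 + 20 + 11 + 14 + 16) / 15 = 267 / 15 = 17.8000
UCL = c̄ + 3√c̄ = 17.8000 + 3 × √17.8000 = 17.8000 + 3 × 4.2190 = 30.4570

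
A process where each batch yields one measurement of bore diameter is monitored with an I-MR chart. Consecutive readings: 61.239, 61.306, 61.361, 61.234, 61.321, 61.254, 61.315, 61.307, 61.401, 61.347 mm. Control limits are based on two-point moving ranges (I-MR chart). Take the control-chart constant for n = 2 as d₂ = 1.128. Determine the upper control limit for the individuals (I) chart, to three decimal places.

X̄ = (61.239 + 61.306 + 61.361 + 61.234 + 61.321 + 61.254 + 61.315 + 61.307 + 61.401 + 61.347) / 10 = 61.3085
Moving ranges: 0.067, 0.055, 0.127, 0.087, 0.067, 0.061, 0.008, 0.094, 0.054; M̄R̄ = 0.6200 / 9 = 0.0689
UCL = X̄ + 3·M̄R̄/d₂ = 61.3085 + 3 × 0.0689 / 1.128 = 61.4917

61.492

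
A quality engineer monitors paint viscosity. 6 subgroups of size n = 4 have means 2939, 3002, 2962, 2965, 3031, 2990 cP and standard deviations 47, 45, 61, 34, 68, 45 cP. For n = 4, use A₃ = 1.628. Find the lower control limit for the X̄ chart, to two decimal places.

2900.10

X̄̄ = (2939 + 3002 + 2962 + 2965 + 3031 + 2990) / 6 = 2981.5000
s̄ = (47 + 45 + 61 + 34 + 68 + 45) / 6 = 50.0000
LCL = X̄̄ − A₃·s̄ = 2981.5000 − 1.628 × 50.0000 = 2900.1000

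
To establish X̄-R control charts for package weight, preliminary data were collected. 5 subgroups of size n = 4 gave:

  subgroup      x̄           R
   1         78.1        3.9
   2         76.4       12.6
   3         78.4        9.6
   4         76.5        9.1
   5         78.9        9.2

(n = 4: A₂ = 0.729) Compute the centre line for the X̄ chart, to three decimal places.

77.660

X̄̄ = (78.1 + 76.4 + 78.4 + 76.5 + 78.9) / 5 = 388.3000 / 5 = 77.6600
CL = X̄̄ = 77.6600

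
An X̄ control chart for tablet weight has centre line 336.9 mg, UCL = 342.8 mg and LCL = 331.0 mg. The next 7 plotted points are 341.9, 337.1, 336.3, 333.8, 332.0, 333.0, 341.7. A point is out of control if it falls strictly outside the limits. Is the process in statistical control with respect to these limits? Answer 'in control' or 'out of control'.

All 7 points lie within [331.0, 342.8].

in control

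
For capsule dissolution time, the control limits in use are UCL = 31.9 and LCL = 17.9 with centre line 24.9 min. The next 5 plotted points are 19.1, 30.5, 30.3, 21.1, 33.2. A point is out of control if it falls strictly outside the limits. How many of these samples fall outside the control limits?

Compare each point to [17.9, 31.9]: sample 5 = 33.2 > UCL.

1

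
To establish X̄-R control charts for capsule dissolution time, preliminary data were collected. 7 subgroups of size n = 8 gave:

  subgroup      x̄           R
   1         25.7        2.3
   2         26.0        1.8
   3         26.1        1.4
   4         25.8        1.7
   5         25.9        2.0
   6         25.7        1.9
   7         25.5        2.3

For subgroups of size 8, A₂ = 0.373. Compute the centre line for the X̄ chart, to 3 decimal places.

X̄̄ = (25.7 + 26.0 + 26.1 + 25.8 + 25.9 + 25.7 + 25.5) / 7 = 180.7000 / 7 = 25.8143
CL = X̄̄ = 25.8143

25.814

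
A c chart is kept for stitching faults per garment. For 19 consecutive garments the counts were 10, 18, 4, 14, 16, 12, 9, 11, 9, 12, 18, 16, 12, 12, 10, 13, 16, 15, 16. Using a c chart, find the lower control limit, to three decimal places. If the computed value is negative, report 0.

2.061

c̄ = (10 + 18 + 4 + 14 + 16 + 12 + 9 + 11 + 9 + 12 + 18 + 16 + 12 + 12 + 10 + 13 + 16 + 15 + 16) / 19 = 243 / 19 = 12.7895
LCL = c̄ − 3√c̄ = 12.7895 − 3 × 3.5762 = 2.0608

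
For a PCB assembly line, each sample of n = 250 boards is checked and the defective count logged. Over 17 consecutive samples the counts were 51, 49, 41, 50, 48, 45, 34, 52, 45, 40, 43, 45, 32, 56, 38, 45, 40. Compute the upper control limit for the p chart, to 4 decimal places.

p̄ = Σdᵢ / (k·n) = 754 / (17 × 250) = 0.17741
UCL = p̄ + 3·√(p̄(1−p̄)/n) = 0.17741 + 3 × √(0.17741×0.82259/250) = 0.17741 + 3 × 0.02416 = 0.24989

0.2499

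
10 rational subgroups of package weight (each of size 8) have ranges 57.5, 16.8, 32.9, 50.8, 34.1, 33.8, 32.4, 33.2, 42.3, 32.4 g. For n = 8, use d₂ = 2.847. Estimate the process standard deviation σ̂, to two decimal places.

12.86

R̄ = (57.5 + 16.8 + 32.9 + 50.8 + 34.1 + 33.8 + 32.4 + 33.2 + 42.3 + 32.4) / 10 = 36.6200
σ̂ = R̄ / d₂ = 36.6200 / 2.847 = 12.8627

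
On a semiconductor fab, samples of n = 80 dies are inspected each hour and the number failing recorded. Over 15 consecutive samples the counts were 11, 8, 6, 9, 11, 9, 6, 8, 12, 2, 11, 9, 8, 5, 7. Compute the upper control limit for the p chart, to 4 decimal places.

p̄ = Σdᵢ / (k·n) = 122 / (15 × 80) = 0.10167
UCL = p̄ + 3·√(p̄(1−p̄)/n) = 0.10167 + 3 × √(0.10167×0.89833/80) = 0.10167 + 3 × 0.03379 = 0.20303

0.2030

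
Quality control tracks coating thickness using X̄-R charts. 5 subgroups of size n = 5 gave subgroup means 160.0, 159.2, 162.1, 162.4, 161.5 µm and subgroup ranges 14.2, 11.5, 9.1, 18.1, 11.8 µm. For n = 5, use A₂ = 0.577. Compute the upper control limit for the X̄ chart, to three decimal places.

X̄̄ = (160.0 + 159.2 + 162.1 + 162.4 + 161.5) / 5 = 805.2000 / 5 = 161.0400
R̄ = (14.2 + 11.5 + 9.1 + 18.1 + 11.8) / 5 = 64.7000 / 5 = 12.9400
UCL = X̄̄ + A₂·R̄ = 161.0400 + 0.577 × 12.9400 = 168.5064

168.506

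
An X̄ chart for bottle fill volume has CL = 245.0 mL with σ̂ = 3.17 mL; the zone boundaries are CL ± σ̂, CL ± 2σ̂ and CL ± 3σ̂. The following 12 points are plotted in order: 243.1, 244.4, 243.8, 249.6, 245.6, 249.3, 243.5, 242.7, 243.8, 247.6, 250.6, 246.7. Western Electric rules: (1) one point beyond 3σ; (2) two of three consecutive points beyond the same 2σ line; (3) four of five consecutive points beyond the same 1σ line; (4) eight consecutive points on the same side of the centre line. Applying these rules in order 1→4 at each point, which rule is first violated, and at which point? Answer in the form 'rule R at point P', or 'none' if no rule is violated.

Zone of each point (C = within 1σ̂, B = 1σ̂–2σ̂, A = 2σ̂–3σ̂, * = beyond 3σ̂; sign = side of CL): 1:-C, 2:-C, 3:-C, 4:+B, 5:+C, 6:+B, 7:-C, 8:-C, 9:-C, 10:+C, 11:+B, 12:+C
No rule fires across all 12 points.

none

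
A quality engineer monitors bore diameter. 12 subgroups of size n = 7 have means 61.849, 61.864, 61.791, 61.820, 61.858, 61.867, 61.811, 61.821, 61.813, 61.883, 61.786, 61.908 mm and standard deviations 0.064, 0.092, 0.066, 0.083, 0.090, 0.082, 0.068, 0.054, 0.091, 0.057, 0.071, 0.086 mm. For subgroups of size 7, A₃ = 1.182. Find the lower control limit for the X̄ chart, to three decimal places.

61.750

X̄̄ = (61.849 + 61.864 + 61.791 + 61.820 + 61.858 + 61.867 + 61.811 + 61.821 + 61.813 + 61.883 + 61.786 + 61.908) / 12 = 61.8392
s̄ = (0.064 + 0.092 + 0.066 + 0.083 + 0.090 + 0.082 + 0.068 + 0.054 + 0.091 + 0.057 + 0.071 + 0.086) / 12 = 0.0753
LCL = X̄̄ − A₃·s̄ = 61.8392 − 1.182 × 0.0753 = 61.7502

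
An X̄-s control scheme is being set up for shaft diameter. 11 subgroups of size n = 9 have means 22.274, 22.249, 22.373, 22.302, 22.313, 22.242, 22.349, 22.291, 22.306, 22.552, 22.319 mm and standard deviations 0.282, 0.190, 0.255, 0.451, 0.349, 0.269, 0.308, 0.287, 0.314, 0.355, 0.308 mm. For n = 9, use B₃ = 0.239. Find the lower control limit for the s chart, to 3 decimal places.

s̄ = (0.282 + 0.190 + 0.255 + 0.451 + 0.349 + 0.269 + 0.308 + 0.287 + 0.314 + 0.355 + 0.308) / 11 = 0.3062
LCL_s = B₃·s̄ = 0.239 × 0.3062 = 0.0732

0.073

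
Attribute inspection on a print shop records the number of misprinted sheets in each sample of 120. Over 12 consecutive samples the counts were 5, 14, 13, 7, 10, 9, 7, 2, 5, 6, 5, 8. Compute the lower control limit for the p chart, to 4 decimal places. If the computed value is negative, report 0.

0.0000

p̄ = Σdᵢ / (k·n) = 91 / (12 × 120) = 0.06319
LCL = p̄ − 3·√(p̄(1−p̄)/n) = 0.06319 − 3 × 0.02221 = -0.00344 → 0 (negative, so LCL = 0)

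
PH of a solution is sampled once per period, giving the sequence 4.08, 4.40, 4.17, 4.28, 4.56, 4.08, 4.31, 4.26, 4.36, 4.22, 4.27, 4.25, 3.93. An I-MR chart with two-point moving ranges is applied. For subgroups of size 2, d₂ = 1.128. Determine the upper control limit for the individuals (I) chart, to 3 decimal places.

4.760

X̄ = (4.08 + 4.40 + 4.17 + 4.28 + 4.56 + 4.08 + 4.31 + 4.26 + 4.36 + 4.22 + 4.27 + 4.25 + 3.93) / 13 = 4.2438
Moving ranges: 0.32, 0.23, 0.11, 0.28, 0.48, 0.23, 0.05, 0.10, 0.14, 0.05, 0.02, 0.32; M̄R̄ = 2.3300 / 12 = 0.1942
UCL = X̄ + 3·M̄R̄/d₂ = 4.2438 + 3 × 0.1942 / 1.128 = 4.7602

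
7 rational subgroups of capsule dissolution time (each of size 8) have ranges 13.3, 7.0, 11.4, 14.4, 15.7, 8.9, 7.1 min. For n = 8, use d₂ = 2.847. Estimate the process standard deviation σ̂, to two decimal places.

3.90

R̄ = (13.3 + 7.0 + 11.4 + 14.4 + 15.7 + 8.9 + 7.1) / 7 = 11.1143
σ̂ = R̄ / d₂ = 11.1143 / 2.847 = 3.9039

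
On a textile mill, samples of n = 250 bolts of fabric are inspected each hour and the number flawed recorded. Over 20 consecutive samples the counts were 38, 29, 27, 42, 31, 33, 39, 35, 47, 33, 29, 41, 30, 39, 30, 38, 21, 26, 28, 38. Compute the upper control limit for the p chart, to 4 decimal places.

p̄ = Σdᵢ / (k·n) = 674 / (20 × 250) = 0.13480
UCL = p̄ + 3·√(p̄(1−p̄)/n) = 0.13480 + 3 × √(0.13480×0.86520/250) = 0.13480 + 3 × 0.02160 = 0.19960

0.1996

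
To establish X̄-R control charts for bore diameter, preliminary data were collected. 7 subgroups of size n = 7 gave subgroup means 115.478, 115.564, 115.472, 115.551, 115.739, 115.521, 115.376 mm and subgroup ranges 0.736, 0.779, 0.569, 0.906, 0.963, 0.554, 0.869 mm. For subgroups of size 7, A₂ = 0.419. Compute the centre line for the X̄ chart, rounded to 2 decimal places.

X̄̄ = (115.478 + 115.564 + 115.472 + 115.551 + 115.739 + 115.521 + 115.376) / 7 = 808.7010 / 7 = 115.5287
CL = X̄̄ = 115.5287

115.53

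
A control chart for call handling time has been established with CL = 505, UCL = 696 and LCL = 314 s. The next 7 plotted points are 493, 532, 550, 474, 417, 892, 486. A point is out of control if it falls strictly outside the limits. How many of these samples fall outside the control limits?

Compare each point to [314, 696]: sample 6 = 892 > UCL.

1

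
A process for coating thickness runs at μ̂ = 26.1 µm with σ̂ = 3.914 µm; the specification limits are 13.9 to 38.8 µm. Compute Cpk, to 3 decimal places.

Cpu = (USL − μ̂) / (3σ̂) = (38.8 − 26.1) / (3 × 3.914) = 1.0816; Cpl = (μ̂ − LSL) / (3σ̂) = (26.1 − 13.9) / (3 × 3.914) = 1.0390; Cpk = min(Cpu, Cpl) = 1.0390

1.039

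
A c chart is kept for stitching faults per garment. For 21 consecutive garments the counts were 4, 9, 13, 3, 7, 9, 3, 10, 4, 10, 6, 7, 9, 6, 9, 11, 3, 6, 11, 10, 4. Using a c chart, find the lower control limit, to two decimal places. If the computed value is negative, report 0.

c̄ = (4 + 9 + 13 + 3 + 7 + 9 + 3 + 10 + 4 + 10 + 6 + 7 + 9 + 6 + 9 + 11 + 3 + 6 + 11 + 10 + 4) / 21 = 154 / 21 = 7.3333
LCL = c̄ − 3√c̄ = 7.3333 − 3 × 2.7080 = -0.7907 → 0 (cannot be negative)

0.00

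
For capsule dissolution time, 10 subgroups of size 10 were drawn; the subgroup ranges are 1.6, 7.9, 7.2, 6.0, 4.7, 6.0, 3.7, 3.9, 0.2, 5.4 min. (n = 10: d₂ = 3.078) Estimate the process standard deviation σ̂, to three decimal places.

1.514

R̄ = (1.6 + 7.9 + 7.2 + 6.0 + 4.7 + 6.0 + 3.7 + 3.9 + 0.2 + 5.4) / 10 = 4.6600
σ̂ = R̄ / d₂ = 4.6600 / 3.078 = 1.5140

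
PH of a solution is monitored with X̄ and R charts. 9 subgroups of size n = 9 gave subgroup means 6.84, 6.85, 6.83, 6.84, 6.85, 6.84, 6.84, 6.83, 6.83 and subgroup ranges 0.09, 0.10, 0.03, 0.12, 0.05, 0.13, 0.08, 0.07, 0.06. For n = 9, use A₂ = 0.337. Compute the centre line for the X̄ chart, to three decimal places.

X̄̄ = (6.84 + 6.85 + 6.83 + 6.84 + 6.85 + 6.84 + 6.84 + 6.83 + 6.83) / 9 = 61.5500 / 9 = 6.8389
CL = X̄̄ = 6.8389

6.839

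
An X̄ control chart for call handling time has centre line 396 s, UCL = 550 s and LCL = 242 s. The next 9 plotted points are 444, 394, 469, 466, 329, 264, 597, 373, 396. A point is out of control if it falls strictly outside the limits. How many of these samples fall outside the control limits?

1

Compare each point to [242, 550]: sample 7 = 597 > UCL.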